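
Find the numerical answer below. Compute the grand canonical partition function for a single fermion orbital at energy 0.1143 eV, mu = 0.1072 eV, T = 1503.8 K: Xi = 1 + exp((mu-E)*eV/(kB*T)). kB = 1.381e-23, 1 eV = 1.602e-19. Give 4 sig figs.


Step 1: (mu - E) = 0.1072 - 0.1143 = -0.0071 eV
Step 2: x = (mu-E)*eV/(kB*T) = -0.0071*1.602e-19/(1.381e-23*1503.8) = -0.05477
Step 3: exp(x) = 0.9467
Step 4: Xi = 1 + 0.9467 = 1.947

1.947


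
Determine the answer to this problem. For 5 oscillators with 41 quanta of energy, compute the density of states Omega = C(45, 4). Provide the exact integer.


Step 1: Use binomial coefficient C(45, 4)
Step 2: Numerator = 45! / 41!
Step 3: Denominator = 4!
Step 4: Omega = 148995

148995


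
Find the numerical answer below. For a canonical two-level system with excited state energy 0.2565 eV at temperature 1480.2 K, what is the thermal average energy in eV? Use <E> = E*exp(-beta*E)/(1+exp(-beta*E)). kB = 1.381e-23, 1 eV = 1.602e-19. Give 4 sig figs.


Step 1: beta*E = 0.2565*1.602e-19/(1.381e-23*1480.2) = 2.01
Step 2: exp(-beta*E) = 0.134
Step 3: <E> = 0.2565*0.134/(1+0.134) = 0.0303 eV

0.0303


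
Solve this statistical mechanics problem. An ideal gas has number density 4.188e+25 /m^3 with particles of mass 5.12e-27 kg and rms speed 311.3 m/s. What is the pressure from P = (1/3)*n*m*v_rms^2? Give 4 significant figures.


Step 1: v_rms^2 = 311.3^2 = 9.691e+04
Step 2: n*m = 4.188e+25*5.12e-27 = 0.2144
Step 3: P = (1/3)*0.2144*9.691e+04 = 6926 Pa

6926


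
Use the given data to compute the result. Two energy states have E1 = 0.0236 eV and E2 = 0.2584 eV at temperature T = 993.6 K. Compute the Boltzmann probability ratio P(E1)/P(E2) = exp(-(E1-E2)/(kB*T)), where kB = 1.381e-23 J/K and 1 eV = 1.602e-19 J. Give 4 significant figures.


Step 1: Compute energy difference dE = E1 - E2 = 0.0236 - 0.2584 = -0.2348 eV
Step 2: Convert to Joules: dE_J = -0.2348 * 1.602e-19 = -3.761e-20 J
Step 3: Compute exponent = -dE_J / (kB * T) = -(-3.761e-20) / (1.381e-23 * 993.6) = 2.741
Step 4: P(E1)/P(E2) = exp(2.741) = 15.51

15.51


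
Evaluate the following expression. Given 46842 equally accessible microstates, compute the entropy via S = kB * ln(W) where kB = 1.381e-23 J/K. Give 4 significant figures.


Step 1: ln(W) = ln(46842) = 10.75
Step 2: S = kB * ln(W) = 1.381e-23 * 10.75
Step 3: S = 1.485e-22 J/K

1.485e-22


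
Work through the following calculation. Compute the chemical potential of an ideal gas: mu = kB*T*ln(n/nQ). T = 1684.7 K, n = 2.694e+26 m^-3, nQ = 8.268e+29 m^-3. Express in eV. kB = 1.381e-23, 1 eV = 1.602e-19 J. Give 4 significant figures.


Step 1: n/nQ = 2.694e+26/8.268e+29 = 0.0003258
Step 2: ln(n/nQ) = -8.029
Step 3: mu = kB*T*ln(n/nQ) = 2.327e-20*-8.029 = -1.868e-19 J
Step 4: Convert to eV: -1.868e-19/1.602e-19 = -1.166 eV

-1.166


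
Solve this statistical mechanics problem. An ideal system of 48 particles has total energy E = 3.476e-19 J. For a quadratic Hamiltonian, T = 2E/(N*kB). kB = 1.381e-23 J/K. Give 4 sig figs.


Step 1: Numerator = 2*E = 2*3.476e-19 = 6.952e-19 J
Step 2: Denominator = N*kB = 48*1.381e-23 = 6.629e-22
Step 3: T = 6.952e-19 / 6.629e-22 = 1049 K

1049


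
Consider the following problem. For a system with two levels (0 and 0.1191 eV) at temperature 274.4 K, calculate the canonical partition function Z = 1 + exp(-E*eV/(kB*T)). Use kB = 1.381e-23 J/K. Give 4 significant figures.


Step 1: Compute beta*E = E*eV/(kB*T) = 0.1191*1.602e-19/(1.381e-23*274.4) = 5.035
Step 2: exp(-beta*E) = exp(-5.035) = 0.006506
Step 3: Z = 1 + 0.006506 = 1.007

1.007


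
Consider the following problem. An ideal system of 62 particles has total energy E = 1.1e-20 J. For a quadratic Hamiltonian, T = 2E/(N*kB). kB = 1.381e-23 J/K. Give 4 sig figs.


Step 1: Numerator = 2*E = 2*1.1e-20 = 2.2e-20 J
Step 2: Denominator = N*kB = 62*1.381e-23 = 8.562e-22
Step 3: T = 2.2e-20 / 8.562e-22 = 25.69 K

25.69


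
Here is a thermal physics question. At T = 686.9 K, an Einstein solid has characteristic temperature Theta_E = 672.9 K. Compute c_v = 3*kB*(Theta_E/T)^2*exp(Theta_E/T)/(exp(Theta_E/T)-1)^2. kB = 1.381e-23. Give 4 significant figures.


Step 1: x = Theta_E/T = 672.9/686.9 = 0.9796
Step 2: x^2 = 0.9597
Step 3: exp(x) = 2.663
Step 4: c_v = 3*1.381e-23*0.9597*2.663/(2.663-1)^2 = 3.827e-23

3.827e-23


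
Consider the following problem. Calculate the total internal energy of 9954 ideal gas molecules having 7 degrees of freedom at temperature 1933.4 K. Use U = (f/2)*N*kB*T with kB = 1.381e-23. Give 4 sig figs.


Step 1: f/2 = 7/2 = 3.5
Step 2: N*kB*T = 9954*1.381e-23*1933.4 = 2.658e-16
Step 3: U = 3.5 * 2.658e-16 = 9.302e-16 J

9.302e-16


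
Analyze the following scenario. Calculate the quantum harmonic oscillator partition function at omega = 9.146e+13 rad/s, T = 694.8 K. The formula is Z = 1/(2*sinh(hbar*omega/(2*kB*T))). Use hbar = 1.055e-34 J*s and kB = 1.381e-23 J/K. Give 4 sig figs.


Step 1: Compute x = hbar*omega/(kB*T) = 1.055e-34*9.146e+13/(1.381e-23*694.8) = 1.006
Step 2: x/2 = 0.5028
Step 3: sinh(x/2) = 0.5243
Step 4: Z = 1/(2*0.5243) = 0.9537

0.9537


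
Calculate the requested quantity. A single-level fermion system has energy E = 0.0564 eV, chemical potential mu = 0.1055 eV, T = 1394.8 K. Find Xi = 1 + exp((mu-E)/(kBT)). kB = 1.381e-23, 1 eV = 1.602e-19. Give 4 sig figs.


Step 1: (mu - E) = 0.1055 - 0.0564 = 0.0491 eV
Step 2: x = (mu-E)*eV/(kB*T) = 0.0491*1.602e-19/(1.381e-23*1394.8) = 0.4084
Step 3: exp(x) = 1.504
Step 4: Xi = 1 + 1.504 = 2.504

2.504


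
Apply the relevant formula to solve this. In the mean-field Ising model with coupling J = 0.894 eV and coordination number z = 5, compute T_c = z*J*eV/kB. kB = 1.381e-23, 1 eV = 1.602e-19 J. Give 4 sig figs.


Step 1: z*J = 5*0.894 = 4.47 eV
Step 2: Convert to Joules: 4.47*1.602e-19 = 7.161e-19 J
Step 3: T_c = 7.161e-19 / 1.381e-23 = 5.185e+04 K

5.185e+04


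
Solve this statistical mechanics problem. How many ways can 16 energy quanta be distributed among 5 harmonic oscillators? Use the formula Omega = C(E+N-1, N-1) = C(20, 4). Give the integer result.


Step 1: Use binomial coefficient C(20, 4)
Step 2: Numerator = 20! / 16!
Step 3: Denominator = 4!
Step 4: Omega = 4845

4845


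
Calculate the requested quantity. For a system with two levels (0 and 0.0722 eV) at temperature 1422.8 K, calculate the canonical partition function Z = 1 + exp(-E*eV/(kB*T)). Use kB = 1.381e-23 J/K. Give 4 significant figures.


Step 1: Compute beta*E = E*eV/(kB*T) = 0.0722*1.602e-19/(1.381e-23*1422.8) = 0.5887
Step 2: exp(-beta*E) = exp(-0.5887) = 0.5551
Step 3: Z = 1 + 0.5551 = 1.555

1.555


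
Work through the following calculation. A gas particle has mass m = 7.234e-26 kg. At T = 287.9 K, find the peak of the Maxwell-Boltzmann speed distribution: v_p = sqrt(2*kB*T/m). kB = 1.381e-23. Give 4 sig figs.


Step 1: Numerator = 2*kB*T = 2*1.381e-23*287.9 = 7.952e-21
Step 2: Ratio = 7.952e-21 / 7.234e-26 = 1.099e+05
Step 3: v_p = sqrt(1.099e+05) = 331.5 m/s

331.5


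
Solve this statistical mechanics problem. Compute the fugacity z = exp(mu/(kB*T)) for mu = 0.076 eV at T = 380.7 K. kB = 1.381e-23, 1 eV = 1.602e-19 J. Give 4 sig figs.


Step 1: Convert mu to Joules: 0.076*1.602e-19 = 1.218e-20 J
Step 2: kB*T = 1.381e-23*380.7 = 5.257e-21 J
Step 3: mu/(kB*T) = 2.316
Step 4: z = exp(2.316) = 10.13

10.13


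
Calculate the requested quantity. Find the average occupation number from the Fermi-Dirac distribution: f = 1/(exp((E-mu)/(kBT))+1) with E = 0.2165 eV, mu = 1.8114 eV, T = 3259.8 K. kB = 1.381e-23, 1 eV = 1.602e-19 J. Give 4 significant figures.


Step 1: (E - mu) = 0.2165 - 1.8114 = -1.595 eV
Step 2: Convert: (E-mu)*eV = -2.555e-19 J
Step 3: x = (E-mu)*eV/(kB*T) = -5.676
Step 4: f = 1/(exp(-5.676)+1) = 0.9966

0.9966


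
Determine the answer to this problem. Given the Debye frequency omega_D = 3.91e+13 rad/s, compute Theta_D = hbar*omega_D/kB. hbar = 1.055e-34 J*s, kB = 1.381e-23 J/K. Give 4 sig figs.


Step 1: hbar*omega_D = 1.055e-34 * 3.91e+13 = 4.125e-21 J
Step 2: Theta_D = 4.125e-21 / 1.381e-23
Step 3: Theta_D = 298.7 K

298.7


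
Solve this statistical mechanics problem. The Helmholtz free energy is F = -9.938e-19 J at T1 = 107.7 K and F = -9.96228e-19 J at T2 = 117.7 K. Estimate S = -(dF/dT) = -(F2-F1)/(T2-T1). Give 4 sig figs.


Step 1: dF = F2 - F1 = -9.96228e-19 - (-9.938e-19) = -2.428e-21 J
Step 2: dT = T2 - T1 = 117.7 - 107.7 = 10 K
Step 3: S = -dF/dT = -(-2.428e-21)/10 = 2.428e-22 J/K

2.428e-22


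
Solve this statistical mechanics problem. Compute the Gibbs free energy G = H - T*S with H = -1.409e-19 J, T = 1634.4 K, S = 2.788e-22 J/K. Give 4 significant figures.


Step 1: T*S = 1634.4 * 2.788e-22 = 4.557e-19 J
Step 2: G = H - T*S = -1.409e-19 - 4.557e-19
Step 3: G = -5.966e-19 J

-5.966e-19


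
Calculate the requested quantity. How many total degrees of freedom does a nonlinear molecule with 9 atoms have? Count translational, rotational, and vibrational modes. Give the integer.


Step 1: Translational DOF = 3
Step 2: Rotational DOF (nonlinear) = 3
Step 3: Vibrational DOF = 3*9 - 6 = 21
Step 4: Total = 3 + 3 + 21 = 27

27


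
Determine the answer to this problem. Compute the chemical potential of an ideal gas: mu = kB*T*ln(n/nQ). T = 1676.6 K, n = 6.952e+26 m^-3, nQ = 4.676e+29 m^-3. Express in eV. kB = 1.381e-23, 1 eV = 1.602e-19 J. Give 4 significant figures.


Step 1: n/nQ = 6.952e+26/4.676e+29 = 0.001487
Step 2: ln(n/nQ) = -6.511
Step 3: mu = kB*T*ln(n/nQ) = 2.315e-20*-6.511 = -1.508e-19 J
Step 4: Convert to eV: -1.508e-19/1.602e-19 = -0.9411 eV

-0.9411


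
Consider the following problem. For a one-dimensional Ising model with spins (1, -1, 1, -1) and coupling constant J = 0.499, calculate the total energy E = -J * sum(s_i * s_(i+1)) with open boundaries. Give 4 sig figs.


Step 1: Nearest-neighbor products: -1, -1, -1
Step 2: Sum of products = -3
Step 3: E = -0.499 * -3 = 1.497

1.497


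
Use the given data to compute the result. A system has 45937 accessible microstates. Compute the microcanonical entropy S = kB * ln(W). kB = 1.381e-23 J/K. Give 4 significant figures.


Step 1: ln(W) = ln(45937) = 10.74
Step 2: S = kB * ln(W) = 1.381e-23 * 10.74
Step 3: S = 1.483e-22 J/K

1.483e-22


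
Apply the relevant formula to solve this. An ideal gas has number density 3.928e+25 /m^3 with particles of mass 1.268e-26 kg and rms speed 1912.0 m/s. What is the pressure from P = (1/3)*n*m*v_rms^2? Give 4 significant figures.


Step 1: v_rms^2 = 1912.0^2 = 3.656e+06
Step 2: n*m = 3.928e+25*1.268e-26 = 0.4981
Step 3: P = (1/3)*0.4981*3.656e+06 = 6.069e+05 Pa

6.069e+05


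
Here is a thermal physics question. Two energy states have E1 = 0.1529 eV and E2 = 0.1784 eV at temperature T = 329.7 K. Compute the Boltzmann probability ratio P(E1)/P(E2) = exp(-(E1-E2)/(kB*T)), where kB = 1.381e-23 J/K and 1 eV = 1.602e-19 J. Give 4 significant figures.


Step 1: Compute energy difference dE = E1 - E2 = 0.1529 - 0.1784 = -0.0255 eV
Step 2: Convert to Joules: dE_J = -0.0255 * 1.602e-19 = -4.085e-21 J
Step 3: Compute exponent = -dE_J / (kB * T) = -(-4.085e-21) / (1.381e-23 * 329.7) = 0.8972
Step 4: P(E1)/P(E2) = exp(0.8972) = 2.453

2.453


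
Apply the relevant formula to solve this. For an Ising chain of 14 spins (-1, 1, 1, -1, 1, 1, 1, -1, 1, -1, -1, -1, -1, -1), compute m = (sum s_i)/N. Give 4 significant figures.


Step 1: Count up spins (+1): 6, down spins (-1): 8
Step 2: Total magnetization M = 6 - 8 = -2
Step 3: m = M/N = -2/14 = -0.1429

-0.1429


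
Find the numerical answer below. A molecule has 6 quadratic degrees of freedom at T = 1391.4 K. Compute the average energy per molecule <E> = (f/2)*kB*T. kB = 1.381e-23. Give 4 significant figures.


Step 1: f/2 = 6/2 = 3
Step 2: kB*T = 1.381e-23 * 1391.4 = 1.922e-20
Step 3: <E> = 3 * 1.922e-20 = 5.765e-20 J

5.765e-20


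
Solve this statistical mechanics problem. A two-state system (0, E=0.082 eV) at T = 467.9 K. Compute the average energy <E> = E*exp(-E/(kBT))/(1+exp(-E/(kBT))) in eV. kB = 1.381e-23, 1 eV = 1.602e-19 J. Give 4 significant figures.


Step 1: beta*E = 0.082*1.602e-19/(1.381e-23*467.9) = 2.033
Step 2: exp(-beta*E) = 0.1309
Step 3: <E> = 0.082*0.1309/(1+0.1309) = 0.009494 eV

0.009494


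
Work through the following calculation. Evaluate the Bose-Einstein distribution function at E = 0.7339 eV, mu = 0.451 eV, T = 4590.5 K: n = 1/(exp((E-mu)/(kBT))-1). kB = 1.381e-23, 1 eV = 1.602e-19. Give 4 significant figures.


Step 1: (E - mu) = 0.2829 eV
Step 2: x = (E-mu)*eV/(kB*T) = 0.2829*1.602e-19/(1.381e-23*4590.5) = 0.7149
Step 3: exp(x) = 2.044
Step 4: n = 1/(exp(x)-1) = 0.9579

0.9579


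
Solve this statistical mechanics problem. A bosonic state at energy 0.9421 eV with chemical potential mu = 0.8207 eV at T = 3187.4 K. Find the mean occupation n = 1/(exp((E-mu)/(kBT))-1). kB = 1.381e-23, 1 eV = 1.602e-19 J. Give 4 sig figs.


Step 1: (E - mu) = 0.1214 eV
Step 2: x = (E-mu)*eV/(kB*T) = 0.1214*1.602e-19/(1.381e-23*3187.4) = 0.4418
Step 3: exp(x) = 1.556
Step 4: n = 1/(exp(x)-1) = 1.8

1.8


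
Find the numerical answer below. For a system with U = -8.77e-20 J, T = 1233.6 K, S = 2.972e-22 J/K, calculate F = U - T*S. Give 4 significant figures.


Step 1: T*S = 1233.6 * 2.972e-22 = 3.666e-19 J
Step 2: F = U - T*S = -8.77e-20 - 3.666e-19
Step 3: F = -4.543e-19 J

-4.543e-19


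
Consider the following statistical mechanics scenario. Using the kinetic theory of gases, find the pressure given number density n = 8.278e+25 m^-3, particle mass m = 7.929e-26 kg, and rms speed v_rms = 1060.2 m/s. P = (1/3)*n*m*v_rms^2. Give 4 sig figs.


Step 1: v_rms^2 = 1060.2^2 = 1.124e+06
Step 2: n*m = 8.278e+25*7.929e-26 = 6.564
Step 3: P = (1/3)*6.564*1.124e+06 = 2.459e+06 Pa

2.459e+06


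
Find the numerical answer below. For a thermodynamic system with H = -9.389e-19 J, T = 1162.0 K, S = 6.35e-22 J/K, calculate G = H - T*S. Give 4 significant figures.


Step 1: T*S = 1162.0 * 6.35e-22 = 7.379e-19 J
Step 2: G = H - T*S = -9.389e-19 - 7.379e-19
Step 3: G = -1.677e-18 J

-1.677e-18


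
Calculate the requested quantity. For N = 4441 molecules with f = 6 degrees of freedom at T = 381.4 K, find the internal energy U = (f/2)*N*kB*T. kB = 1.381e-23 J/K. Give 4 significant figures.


Step 1: f/2 = 6/2 = 3.0
Step 2: N*kB*T = 4441*1.381e-23*381.4 = 2.339e-17
Step 3: U = 3.0 * 2.339e-17 = 7.017e-17 J

7.017e-17


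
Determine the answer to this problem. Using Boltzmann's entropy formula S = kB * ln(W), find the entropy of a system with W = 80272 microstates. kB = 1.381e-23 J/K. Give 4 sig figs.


Step 1: ln(W) = ln(80272) = 11.29
Step 2: S = kB * ln(W) = 1.381e-23 * 11.29
Step 3: S = 1.56e-22 J/K

1.56e-22


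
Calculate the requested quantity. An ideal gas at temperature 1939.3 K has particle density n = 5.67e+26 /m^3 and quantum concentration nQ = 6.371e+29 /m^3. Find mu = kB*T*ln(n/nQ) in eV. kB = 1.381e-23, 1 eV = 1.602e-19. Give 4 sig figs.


Step 1: n/nQ = 5.67e+26/6.371e+29 = 0.00089
Step 2: ln(n/nQ) = -7.024
Step 3: mu = kB*T*ln(n/nQ) = 2.678e-20*-7.024 = -1.881e-19 J
Step 4: Convert to eV: -1.881e-19/1.602e-19 = -1.174 eV

-1.174


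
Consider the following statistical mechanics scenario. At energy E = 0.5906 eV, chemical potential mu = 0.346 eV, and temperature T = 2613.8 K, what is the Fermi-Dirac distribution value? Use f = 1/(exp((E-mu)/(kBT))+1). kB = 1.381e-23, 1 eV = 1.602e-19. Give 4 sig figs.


Step 1: (E - mu) = 0.5906 - 0.346 = 0.2446 eV
Step 2: Convert: (E-mu)*eV = 3.918e-20 J
Step 3: x = (E-mu)*eV/(kB*T) = 1.086
Step 4: f = 1/(exp(1.086)+1) = 0.2525

0.2525


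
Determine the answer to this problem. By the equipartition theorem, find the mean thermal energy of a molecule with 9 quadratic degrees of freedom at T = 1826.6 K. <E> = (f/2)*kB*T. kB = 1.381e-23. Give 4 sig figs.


Step 1: f/2 = 9/2 = 4.5
Step 2: kB*T = 1.381e-23 * 1826.6 = 2.523e-20
Step 3: <E> = 4.5 * 2.523e-20 = 1.135e-19 J

1.135e-19


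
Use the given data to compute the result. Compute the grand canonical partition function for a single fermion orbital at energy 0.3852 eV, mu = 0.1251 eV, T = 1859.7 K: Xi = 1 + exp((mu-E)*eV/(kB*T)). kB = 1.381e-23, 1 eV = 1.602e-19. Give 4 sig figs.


Step 1: (mu - E) = 0.1251 - 0.3852 = -0.2601 eV
Step 2: x = (mu-E)*eV/(kB*T) = -0.2601*1.602e-19/(1.381e-23*1859.7) = -1.622
Step 3: exp(x) = 0.1974
Step 4: Xi = 1 + 0.1974 = 1.197

1.197


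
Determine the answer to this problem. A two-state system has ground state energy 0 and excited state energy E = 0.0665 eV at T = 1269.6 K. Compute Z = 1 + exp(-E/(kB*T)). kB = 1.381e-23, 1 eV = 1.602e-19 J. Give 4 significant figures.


Step 1: Compute beta*E = E*eV/(kB*T) = 0.0665*1.602e-19/(1.381e-23*1269.6) = 0.6076
Step 2: exp(-beta*E) = exp(-0.6076) = 0.5447
Step 3: Z = 1 + 0.5447 = 1.545

1.545


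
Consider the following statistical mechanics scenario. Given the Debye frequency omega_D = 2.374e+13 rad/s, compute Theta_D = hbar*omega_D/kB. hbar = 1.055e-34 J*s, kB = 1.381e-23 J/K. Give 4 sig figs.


Step 1: hbar*omega_D = 1.055e-34 * 2.374e+13 = 2.505e-21 J
Step 2: Theta_D = 2.505e-21 / 1.381e-23
Step 3: Theta_D = 181.4 K

181.4


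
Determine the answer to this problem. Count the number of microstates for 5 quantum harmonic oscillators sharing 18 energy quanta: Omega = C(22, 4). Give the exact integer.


Step 1: Use binomial coefficient C(22, 4)
Step 2: Numerator = 22! / 18!
Step 3: Denominator = 4!
Step 4: Omega = 7315

7315


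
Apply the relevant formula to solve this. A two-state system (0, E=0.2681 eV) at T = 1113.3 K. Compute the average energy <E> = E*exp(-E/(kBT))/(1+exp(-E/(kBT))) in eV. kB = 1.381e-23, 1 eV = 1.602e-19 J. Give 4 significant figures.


Step 1: beta*E = 0.2681*1.602e-19/(1.381e-23*1113.3) = 2.794
Step 2: exp(-beta*E) = 0.0612
Step 3: <E> = 0.2681*0.0612/(1+0.0612) = 0.01546 eV

0.01546


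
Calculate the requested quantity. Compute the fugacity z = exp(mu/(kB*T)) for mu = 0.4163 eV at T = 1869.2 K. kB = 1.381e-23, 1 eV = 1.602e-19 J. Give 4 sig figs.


Step 1: Convert mu to Joules: 0.4163*1.602e-19 = 6.669e-20 J
Step 2: kB*T = 1.381e-23*1869.2 = 2.581e-20 J
Step 3: mu/(kB*T) = 2.584
Step 4: z = exp(2.584) = 13.24

13.24


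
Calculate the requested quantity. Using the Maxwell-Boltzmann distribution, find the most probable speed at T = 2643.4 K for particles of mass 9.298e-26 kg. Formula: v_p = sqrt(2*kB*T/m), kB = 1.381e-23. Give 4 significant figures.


Step 1: Numerator = 2*kB*T = 2*1.381e-23*2643.4 = 7.301e-20
Step 2: Ratio = 7.301e-20 / 9.298e-26 = 7.852e+05
Step 3: v_p = sqrt(7.852e+05) = 886.1 m/s

886.1


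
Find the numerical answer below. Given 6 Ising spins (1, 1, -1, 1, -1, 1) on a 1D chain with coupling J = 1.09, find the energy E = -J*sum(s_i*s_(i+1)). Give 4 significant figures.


Step 1: Nearest-neighbor products: 1, -1, -1, -1, -1
Step 2: Sum of products = -3
Step 3: E = -1.09 * -3 = 3.27

3.27


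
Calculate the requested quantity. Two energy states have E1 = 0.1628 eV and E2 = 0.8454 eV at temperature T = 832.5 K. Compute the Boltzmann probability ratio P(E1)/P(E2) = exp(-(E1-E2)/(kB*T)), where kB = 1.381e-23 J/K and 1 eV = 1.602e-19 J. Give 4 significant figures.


Step 1: Compute energy difference dE = E1 - E2 = 0.1628 - 0.8454 = -0.6826 eV
Step 2: Convert to Joules: dE_J = -0.6826 * 1.602e-19 = -1.094e-19 J
Step 3: Compute exponent = -dE_J / (kB * T) = -(-1.094e-19) / (1.381e-23 * 832.5) = 9.512
Step 4: P(E1)/P(E2) = exp(9.512) = 1.351e+04

1.351e+04


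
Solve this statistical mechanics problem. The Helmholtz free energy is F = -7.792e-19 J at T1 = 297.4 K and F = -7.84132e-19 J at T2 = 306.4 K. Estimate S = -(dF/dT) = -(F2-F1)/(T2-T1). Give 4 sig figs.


Step 1: dF = F2 - F1 = -7.84132e-19 - (-7.792e-19) = -4.932e-21 J
Step 2: dT = T2 - T1 = 306.4 - 297.4 = 9 K
Step 3: S = -dF/dT = -(-4.932e-21)/9 = 5.48e-22 J/K

5.48e-22


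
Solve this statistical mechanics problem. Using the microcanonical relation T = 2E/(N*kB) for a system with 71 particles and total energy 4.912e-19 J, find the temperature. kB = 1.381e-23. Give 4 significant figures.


Step 1: Numerator = 2*E = 2*4.912e-19 = 9.824e-19 J
Step 2: Denominator = N*kB = 71*1.381e-23 = 9.805e-22
Step 3: T = 9.824e-19 / 9.805e-22 = 1002 K

1002


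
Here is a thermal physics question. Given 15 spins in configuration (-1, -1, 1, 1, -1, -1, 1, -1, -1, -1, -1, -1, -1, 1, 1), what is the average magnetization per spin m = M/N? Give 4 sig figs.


Step 1: Count up spins (+1): 5, down spins (-1): 10
Step 2: Total magnetization M = 5 - 10 = -5
Step 3: m = M/N = -5/15 = -0.3333

-0.3333


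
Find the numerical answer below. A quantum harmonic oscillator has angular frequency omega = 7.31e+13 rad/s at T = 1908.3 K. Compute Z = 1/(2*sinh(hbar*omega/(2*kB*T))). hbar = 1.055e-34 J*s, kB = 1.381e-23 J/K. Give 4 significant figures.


Step 1: Compute x = hbar*omega/(kB*T) = 1.055e-34*7.31e+13/(1.381e-23*1908.3) = 0.2926
Step 2: x/2 = 0.1463
Step 3: sinh(x/2) = 0.1468
Step 4: Z = 1/(2*0.1468) = 3.405

3.405


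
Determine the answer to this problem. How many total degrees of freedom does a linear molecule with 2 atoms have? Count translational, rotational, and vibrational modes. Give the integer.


Step 1: Translational DOF = 3
Step 2: Rotational DOF (linear) = 2
Step 3: Vibrational DOF = 3*2 - 5 = 1
Step 4: Total = 3 + 2 + 1 = 6

6


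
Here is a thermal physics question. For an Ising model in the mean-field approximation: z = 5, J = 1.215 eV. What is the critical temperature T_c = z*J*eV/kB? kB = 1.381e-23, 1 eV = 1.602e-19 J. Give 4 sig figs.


Step 1: z*J = 5*1.215 = 6.075 eV
Step 2: Convert to Joules: 6.075*1.602e-19 = 9.732e-19 J
Step 3: T_c = 9.732e-19 / 1.381e-23 = 7.047e+04 K

7.047e+04


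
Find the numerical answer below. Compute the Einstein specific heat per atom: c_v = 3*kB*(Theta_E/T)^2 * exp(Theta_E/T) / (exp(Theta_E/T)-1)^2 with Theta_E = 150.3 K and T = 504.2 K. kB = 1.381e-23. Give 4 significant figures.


Step 1: x = Theta_E/T = 150.3/504.2 = 0.2981
Step 2: x^2 = 0.08886
Step 3: exp(x) = 1.347
Step 4: c_v = 3*1.381e-23*0.08886*1.347/(1.347-1)^2 = 4.112e-23

4.112e-23


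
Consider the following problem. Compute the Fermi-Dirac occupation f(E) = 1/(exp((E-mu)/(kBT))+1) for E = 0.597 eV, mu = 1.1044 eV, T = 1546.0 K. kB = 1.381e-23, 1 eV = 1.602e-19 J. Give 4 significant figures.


Step 1: (E - mu) = 0.597 - 1.1044 = -0.5074 eV
Step 2: Convert: (E-mu)*eV = -8.129e-20 J
Step 3: x = (E-mu)*eV/(kB*T) = -3.807
Step 4: f = 1/(exp(-3.807)+1) = 0.9783

0.9783


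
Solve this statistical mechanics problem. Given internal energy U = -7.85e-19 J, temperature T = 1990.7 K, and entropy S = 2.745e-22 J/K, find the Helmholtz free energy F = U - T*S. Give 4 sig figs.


Step 1: T*S = 1990.7 * 2.745e-22 = 5.464e-19 J
Step 2: F = U - T*S = -7.85e-19 - 5.464e-19
Step 3: F = -1.331e-18 J

-1.331e-18


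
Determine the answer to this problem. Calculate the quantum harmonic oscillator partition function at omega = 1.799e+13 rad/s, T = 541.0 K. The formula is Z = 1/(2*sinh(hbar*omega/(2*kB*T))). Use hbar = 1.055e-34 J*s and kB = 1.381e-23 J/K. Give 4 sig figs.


Step 1: Compute x = hbar*omega/(kB*T) = 1.055e-34*1.799e+13/(1.381e-23*541.0) = 0.254
Step 2: x/2 = 0.127
Step 3: sinh(x/2) = 0.1274
Step 4: Z = 1/(2*0.1274) = 3.926

3.926


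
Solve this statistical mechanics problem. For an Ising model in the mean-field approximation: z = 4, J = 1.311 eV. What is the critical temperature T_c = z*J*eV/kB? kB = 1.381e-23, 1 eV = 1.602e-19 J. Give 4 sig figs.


Step 1: z*J = 4*1.311 = 5.244 eV
Step 2: Convert to Joules: 5.244*1.602e-19 = 8.401e-19 J
Step 3: T_c = 8.401e-19 / 1.381e-23 = 6.083e+04 K

6.083e+04


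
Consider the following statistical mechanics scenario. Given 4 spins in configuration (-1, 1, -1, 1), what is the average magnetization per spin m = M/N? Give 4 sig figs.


Step 1: Count up spins (+1): 2, down spins (-1): 2
Step 2: Total magnetization M = 2 - 2 = 0
Step 3: m = M/N = 0/4 = 0

0


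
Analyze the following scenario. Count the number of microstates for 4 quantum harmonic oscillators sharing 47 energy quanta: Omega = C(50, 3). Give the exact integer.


Step 1: Use binomial coefficient C(50, 3)
Step 2: Numerator = 50! / 47!
Step 3: Denominator = 3!
Step 4: Omega = 19600

19600


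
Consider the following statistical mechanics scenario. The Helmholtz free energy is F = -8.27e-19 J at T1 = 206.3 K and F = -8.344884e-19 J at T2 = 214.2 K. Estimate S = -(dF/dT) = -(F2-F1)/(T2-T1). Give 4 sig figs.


Step 1: dF = F2 - F1 = -8.344884e-19 - (-8.27e-19) = -7.4884e-21 J
Step 2: dT = T2 - T1 = 214.2 - 206.3 = 7.9 K
Step 3: S = -dF/dT = -(-7.4884e-21)/7.9 = 9.479e-22 J/K

9.479e-22


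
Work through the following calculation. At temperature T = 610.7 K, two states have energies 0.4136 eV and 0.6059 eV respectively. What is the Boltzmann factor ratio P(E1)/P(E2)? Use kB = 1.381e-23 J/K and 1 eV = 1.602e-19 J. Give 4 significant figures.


Step 1: Compute energy difference dE = E1 - E2 = 0.4136 - 0.6059 = -0.1923 eV
Step 2: Convert to Joules: dE_J = -0.1923 * 1.602e-19 = -3.081e-20 J
Step 3: Compute exponent = -dE_J / (kB * T) = -(-3.081e-20) / (1.381e-23 * 610.7) = 3.653
Step 4: P(E1)/P(E2) = exp(3.653) = 38.58

38.58


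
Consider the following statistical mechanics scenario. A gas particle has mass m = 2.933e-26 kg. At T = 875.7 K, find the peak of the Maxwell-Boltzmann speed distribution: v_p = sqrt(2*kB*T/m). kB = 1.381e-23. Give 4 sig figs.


Step 1: Numerator = 2*kB*T = 2*1.381e-23*875.7 = 2.419e-20
Step 2: Ratio = 2.419e-20 / 2.933e-26 = 8.246e+05
Step 3: v_p = sqrt(8.246e+05) = 908.1 m/s

908.1


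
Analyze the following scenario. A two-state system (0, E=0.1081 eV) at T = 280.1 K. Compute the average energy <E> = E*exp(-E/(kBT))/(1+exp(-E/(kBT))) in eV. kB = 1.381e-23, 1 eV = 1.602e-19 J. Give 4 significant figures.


Step 1: beta*E = 0.1081*1.602e-19/(1.381e-23*280.1) = 4.477
Step 2: exp(-beta*E) = 0.01137
Step 3: <E> = 0.1081*0.01137/(1+0.01137) = 0.001215 eV

0.001215


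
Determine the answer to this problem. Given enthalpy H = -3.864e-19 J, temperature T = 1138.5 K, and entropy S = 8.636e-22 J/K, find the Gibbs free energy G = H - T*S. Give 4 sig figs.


Step 1: T*S = 1138.5 * 8.636e-22 = 9.832e-19 J
Step 2: G = H - T*S = -3.864e-19 - 9.832e-19
Step 3: G = -1.37e-18 J

-1.37e-18


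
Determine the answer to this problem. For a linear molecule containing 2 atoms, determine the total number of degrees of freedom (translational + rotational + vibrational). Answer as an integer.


Step 1: Translational DOF = 3
Step 2: Rotational DOF (linear) = 2
Step 3: Vibrational DOF = 3*2 - 5 = 1
Step 4: Total = 3 + 2 + 1 = 6

6


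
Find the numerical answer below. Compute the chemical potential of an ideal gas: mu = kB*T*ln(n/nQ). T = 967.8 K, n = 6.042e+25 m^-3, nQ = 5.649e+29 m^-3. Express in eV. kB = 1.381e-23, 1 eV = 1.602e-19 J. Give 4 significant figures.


Step 1: n/nQ = 6.042e+25/5.649e+29 = 0.000107
Step 2: ln(n/nQ) = -9.143
Step 3: mu = kB*T*ln(n/nQ) = 1.337e-20*-9.143 = -1.222e-19 J
Step 4: Convert to eV: -1.222e-19/1.602e-19 = -0.7628 eV

-0.7628


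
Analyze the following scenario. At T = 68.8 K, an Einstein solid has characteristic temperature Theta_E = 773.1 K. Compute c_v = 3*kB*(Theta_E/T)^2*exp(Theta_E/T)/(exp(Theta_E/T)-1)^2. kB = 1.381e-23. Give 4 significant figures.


Step 1: x = Theta_E/T = 773.1/68.8 = 11.24
Step 2: x^2 = 126.3
Step 3: exp(x) = 7.588e+04
Step 4: c_v = 3*1.381e-23*126.3*7.588e+04/(7.588e+04-1)^2 = 6.894e-26

6.894e-26


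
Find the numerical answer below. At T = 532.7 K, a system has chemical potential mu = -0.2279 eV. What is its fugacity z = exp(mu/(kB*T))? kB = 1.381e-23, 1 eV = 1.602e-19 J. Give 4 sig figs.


Step 1: Convert mu to Joules: -0.2279*1.602e-19 = -3.651e-20 J
Step 2: kB*T = 1.381e-23*532.7 = 7.357e-21 J
Step 3: mu/(kB*T) = -4.963
Step 4: z = exp(-4.963) = 0.006993

0.006993


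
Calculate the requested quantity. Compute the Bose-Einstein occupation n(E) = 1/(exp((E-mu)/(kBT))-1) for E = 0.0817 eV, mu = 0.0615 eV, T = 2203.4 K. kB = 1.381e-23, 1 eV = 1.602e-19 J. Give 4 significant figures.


Step 1: (E - mu) = 0.0202 eV
Step 2: x = (E-mu)*eV/(kB*T) = 0.0202*1.602e-19/(1.381e-23*2203.4) = 0.1063
Step 3: exp(x) = 1.112
Step 4: n = 1/(exp(x)-1) = 8.912

8.912


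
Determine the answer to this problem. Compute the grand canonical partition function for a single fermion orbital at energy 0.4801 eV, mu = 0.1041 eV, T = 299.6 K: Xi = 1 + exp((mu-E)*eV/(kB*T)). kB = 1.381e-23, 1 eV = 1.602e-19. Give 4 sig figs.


Step 1: (mu - E) = 0.1041 - 0.4801 = -0.376 eV
Step 2: x = (mu-E)*eV/(kB*T) = -0.376*1.602e-19/(1.381e-23*299.6) = -14.56
Step 3: exp(x) = 4.757e-07
Step 4: Xi = 1 + 4.757e-07 = 1

1


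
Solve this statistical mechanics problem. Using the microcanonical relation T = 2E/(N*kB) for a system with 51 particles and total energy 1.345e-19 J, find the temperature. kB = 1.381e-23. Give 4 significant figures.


Step 1: Numerator = 2*E = 2*1.345e-19 = 2.69e-19 J
Step 2: Denominator = N*kB = 51*1.381e-23 = 7.043e-22
Step 3: T = 2.69e-19 / 7.043e-22 = 381.9 K

381.9


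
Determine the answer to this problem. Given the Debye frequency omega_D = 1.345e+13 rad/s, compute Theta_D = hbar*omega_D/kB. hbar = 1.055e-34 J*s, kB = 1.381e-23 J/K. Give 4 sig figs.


Step 1: hbar*omega_D = 1.055e-34 * 1.345e+13 = 1.419e-21 J
Step 2: Theta_D = 1.419e-21 / 1.381e-23
Step 3: Theta_D = 102.7 K

102.7


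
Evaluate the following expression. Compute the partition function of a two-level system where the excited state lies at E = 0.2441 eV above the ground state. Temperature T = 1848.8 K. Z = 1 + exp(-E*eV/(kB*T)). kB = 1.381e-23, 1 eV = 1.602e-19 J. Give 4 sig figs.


Step 1: Compute beta*E = E*eV/(kB*T) = 0.2441*1.602e-19/(1.381e-23*1848.8) = 1.532
Step 2: exp(-beta*E) = exp(-1.532) = 0.2162
Step 3: Z = 1 + 0.2162 = 1.216

1.216


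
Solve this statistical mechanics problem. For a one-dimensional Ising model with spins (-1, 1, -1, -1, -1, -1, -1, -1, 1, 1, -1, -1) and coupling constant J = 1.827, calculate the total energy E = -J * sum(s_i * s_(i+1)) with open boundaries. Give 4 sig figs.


Step 1: Nearest-neighbor products: -1, -1, 1, 1, 1, 1, 1, -1, 1, -1, 1
Step 2: Sum of products = 3
Step 3: E = -1.827 * 3 = -5.481

-5.481


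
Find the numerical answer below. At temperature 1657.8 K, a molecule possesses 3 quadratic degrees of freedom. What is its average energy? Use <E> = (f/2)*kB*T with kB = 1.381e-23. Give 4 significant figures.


Step 1: f/2 = 3/2 = 1.5
Step 2: kB*T = 1.381e-23 * 1657.8 = 2.289e-20
Step 3: <E> = 1.5 * 2.289e-20 = 3.434e-20 J

3.434e-20


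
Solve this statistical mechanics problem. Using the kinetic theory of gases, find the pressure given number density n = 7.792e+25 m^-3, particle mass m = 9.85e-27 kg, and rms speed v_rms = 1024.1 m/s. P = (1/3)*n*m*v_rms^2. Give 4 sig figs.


Step 1: v_rms^2 = 1024.1^2 = 1.049e+06
Step 2: n*m = 7.792e+25*9.85e-27 = 0.7675
Step 3: P = (1/3)*0.7675*1.049e+06 = 2.683e+05 Pa

2.683e+05


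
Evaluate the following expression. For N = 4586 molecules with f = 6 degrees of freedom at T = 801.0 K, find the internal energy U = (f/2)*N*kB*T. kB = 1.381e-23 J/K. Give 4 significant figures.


Step 1: f/2 = 6/2 = 3.0
Step 2: N*kB*T = 4586*1.381e-23*801.0 = 5.073e-17
Step 3: U = 3.0 * 5.073e-17 = 1.522e-16 J

1.522e-16


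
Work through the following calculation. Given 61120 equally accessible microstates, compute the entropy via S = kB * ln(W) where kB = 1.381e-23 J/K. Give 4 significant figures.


Step 1: ln(W) = ln(61120) = 11.02
Step 2: S = kB * ln(W) = 1.381e-23 * 11.02
Step 3: S = 1.522e-22 J/K

1.522e-22


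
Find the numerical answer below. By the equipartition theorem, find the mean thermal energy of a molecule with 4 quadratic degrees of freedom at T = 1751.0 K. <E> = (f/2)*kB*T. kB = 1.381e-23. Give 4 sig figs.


Step 1: f/2 = 4/2 = 2
Step 2: kB*T = 1.381e-23 * 1751.0 = 2.418e-20
Step 3: <E> = 2 * 2.418e-20 = 4.836e-20 J

4.836e-20


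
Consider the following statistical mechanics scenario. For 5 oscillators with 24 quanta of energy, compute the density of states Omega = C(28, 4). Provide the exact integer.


Step 1: Use binomial coefficient C(28, 4)
Step 2: Numerator = 28! / 24!
Step 3: Denominator = 4!
Step 4: Omega = 20475

20475


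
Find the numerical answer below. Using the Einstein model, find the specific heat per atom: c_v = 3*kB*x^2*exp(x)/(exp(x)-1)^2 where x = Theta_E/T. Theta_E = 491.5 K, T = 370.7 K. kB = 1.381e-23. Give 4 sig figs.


Step 1: x = Theta_E/T = 491.5/370.7 = 1.326
Step 2: x^2 = 1.758
Step 3: exp(x) = 3.765
Step 4: c_v = 3*1.381e-23*1.758*3.765/(3.765-1)^2 = 3.586e-23

3.586e-23


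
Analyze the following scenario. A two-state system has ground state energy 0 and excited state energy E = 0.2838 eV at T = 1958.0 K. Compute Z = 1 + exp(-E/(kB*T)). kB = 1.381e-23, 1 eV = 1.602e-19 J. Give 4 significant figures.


Step 1: Compute beta*E = E*eV/(kB*T) = 0.2838*1.602e-19/(1.381e-23*1958.0) = 1.681
Step 2: exp(-beta*E) = exp(-1.681) = 0.1861
Step 3: Z = 1 + 0.1861 = 1.186

1.186


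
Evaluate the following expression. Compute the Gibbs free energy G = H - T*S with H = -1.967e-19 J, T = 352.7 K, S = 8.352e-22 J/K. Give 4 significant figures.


Step 1: T*S = 352.7 * 8.352e-22 = 2.946e-19 J
Step 2: G = H - T*S = -1.967e-19 - 2.946e-19
Step 3: G = -4.913e-19 J

-4.913e-19


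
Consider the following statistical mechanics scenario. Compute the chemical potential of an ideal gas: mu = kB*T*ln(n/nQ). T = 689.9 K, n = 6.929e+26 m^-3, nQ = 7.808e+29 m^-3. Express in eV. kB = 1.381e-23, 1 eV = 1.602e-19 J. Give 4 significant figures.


Step 1: n/nQ = 6.929e+26/7.808e+29 = 0.0008874
Step 2: ln(n/nQ) = -7.027
Step 3: mu = kB*T*ln(n/nQ) = 9.528e-21*-7.027 = -6.695e-20 J
Step 4: Convert to eV: -6.695e-20/1.602e-19 = -0.4179 eV

-0.4179


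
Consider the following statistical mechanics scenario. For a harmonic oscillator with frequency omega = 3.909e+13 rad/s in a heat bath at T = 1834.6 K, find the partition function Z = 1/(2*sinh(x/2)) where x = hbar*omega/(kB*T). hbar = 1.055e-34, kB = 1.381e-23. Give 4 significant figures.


Step 1: Compute x = hbar*omega/(kB*T) = 1.055e-34*3.909e+13/(1.381e-23*1834.6) = 0.1628
Step 2: x/2 = 0.08139
Step 3: sinh(x/2) = 0.08148
Step 4: Z = 1/(2*0.08148) = 6.137

6.137


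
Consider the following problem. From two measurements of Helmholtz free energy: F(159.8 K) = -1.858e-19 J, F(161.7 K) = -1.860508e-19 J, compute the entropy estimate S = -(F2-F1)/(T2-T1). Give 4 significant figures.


Step 1: dF = F2 - F1 = -1.860508e-19 - (-1.858e-19) = -2.508e-22 J
Step 2: dT = T2 - T1 = 161.7 - 159.8 = 1.9 K
Step 3: S = -dF/dT = -(-2.508e-22)/1.9 = 1.32e-22 J/K

1.32e-22


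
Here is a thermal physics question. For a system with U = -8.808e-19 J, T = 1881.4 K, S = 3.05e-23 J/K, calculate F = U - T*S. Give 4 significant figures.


Step 1: T*S = 1881.4 * 3.05e-23 = 5.738e-20 J
Step 2: F = U - T*S = -8.808e-19 - 5.738e-20
Step 3: F = -9.382e-19 J

-9.382e-19


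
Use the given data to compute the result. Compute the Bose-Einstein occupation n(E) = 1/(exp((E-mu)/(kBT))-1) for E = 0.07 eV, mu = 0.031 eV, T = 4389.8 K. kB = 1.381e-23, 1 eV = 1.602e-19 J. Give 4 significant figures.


Step 1: (E - mu) = 0.039 eV
Step 2: x = (E-mu)*eV/(kB*T) = 0.039*1.602e-19/(1.381e-23*4389.8) = 0.1031
Step 3: exp(x) = 1.109
Step 4: n = 1/(exp(x)-1) = 9.212

9.212


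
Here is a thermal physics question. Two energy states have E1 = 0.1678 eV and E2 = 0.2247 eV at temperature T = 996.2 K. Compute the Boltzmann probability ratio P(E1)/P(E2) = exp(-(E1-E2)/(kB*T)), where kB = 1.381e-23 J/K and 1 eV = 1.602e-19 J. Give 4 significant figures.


Step 1: Compute energy difference dE = E1 - E2 = 0.1678 - 0.2247 = -0.0569 eV
Step 2: Convert to Joules: dE_J = -0.0569 * 1.602e-19 = -9.115e-21 J
Step 3: Compute exponent = -dE_J / (kB * T) = -(-9.115e-21) / (1.381e-23 * 996.2) = 0.6626
Step 4: P(E1)/P(E2) = exp(0.6626) = 1.94

1.94


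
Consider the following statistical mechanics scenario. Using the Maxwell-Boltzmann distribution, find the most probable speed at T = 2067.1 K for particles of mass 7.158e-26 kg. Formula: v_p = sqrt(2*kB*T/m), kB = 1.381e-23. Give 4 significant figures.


Step 1: Numerator = 2*kB*T = 2*1.381e-23*2067.1 = 5.709e-20
Step 2: Ratio = 5.709e-20 / 7.158e-26 = 7.976e+05
Step 3: v_p = sqrt(7.976e+05) = 893.1 m/s

893.1


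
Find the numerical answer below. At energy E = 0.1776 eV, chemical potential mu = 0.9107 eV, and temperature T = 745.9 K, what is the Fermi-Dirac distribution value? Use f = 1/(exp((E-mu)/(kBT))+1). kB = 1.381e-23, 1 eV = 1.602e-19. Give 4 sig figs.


Step 1: (E - mu) = 0.1776 - 0.9107 = -0.7331 eV
Step 2: Convert: (E-mu)*eV = -1.174e-19 J
Step 3: x = (E-mu)*eV/(kB*T) = -11.4
Step 4: f = 1/(exp(-11.4)+1) = 1

1


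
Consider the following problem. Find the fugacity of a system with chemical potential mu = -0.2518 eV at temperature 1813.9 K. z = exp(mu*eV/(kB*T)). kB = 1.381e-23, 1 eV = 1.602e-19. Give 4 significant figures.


Step 1: Convert mu to Joules: -0.2518*1.602e-19 = -4.034e-20 J
Step 2: kB*T = 1.381e-23*1813.9 = 2.505e-20 J
Step 3: mu/(kB*T) = -1.61
Step 4: z = exp(-1.61) = 0.1998

0.1998


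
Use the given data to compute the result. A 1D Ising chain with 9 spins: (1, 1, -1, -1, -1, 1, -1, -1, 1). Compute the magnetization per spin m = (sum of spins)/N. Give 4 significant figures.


Step 1: Count up spins (+1): 4, down spins (-1): 5
Step 2: Total magnetization M = 4 - 5 = -1
Step 3: m = M/N = -1/9 = -0.1111

-0.1111


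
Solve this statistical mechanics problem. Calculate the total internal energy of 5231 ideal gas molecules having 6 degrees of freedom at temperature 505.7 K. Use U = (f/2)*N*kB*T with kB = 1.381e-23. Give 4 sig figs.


Step 1: f/2 = 6/2 = 3.0
Step 2: N*kB*T = 5231*1.381e-23*505.7 = 3.653e-17
Step 3: U = 3.0 * 3.653e-17 = 1.096e-16 J

1.096e-16


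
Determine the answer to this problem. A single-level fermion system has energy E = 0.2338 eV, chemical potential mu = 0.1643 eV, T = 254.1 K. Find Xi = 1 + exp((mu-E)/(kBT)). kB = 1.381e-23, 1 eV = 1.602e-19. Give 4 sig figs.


Step 1: (mu - E) = 0.1643 - 0.2338 = -0.0695 eV
Step 2: x = (mu-E)*eV/(kB*T) = -0.0695*1.602e-19/(1.381e-23*254.1) = -3.173
Step 3: exp(x) = 0.04188
Step 4: Xi = 1 + 0.04188 = 1.042

1.042


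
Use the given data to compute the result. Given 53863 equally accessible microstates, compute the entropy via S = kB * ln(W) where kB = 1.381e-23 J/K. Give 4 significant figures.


Step 1: ln(W) = ln(53863) = 10.89
Step 2: S = kB * ln(W) = 1.381e-23 * 10.89
Step 3: S = 1.504e-22 J/K

1.504e-22


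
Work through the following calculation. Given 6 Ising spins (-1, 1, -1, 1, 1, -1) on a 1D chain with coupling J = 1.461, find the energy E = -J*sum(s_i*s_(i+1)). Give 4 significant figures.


Step 1: Nearest-neighbor products: -1, -1, -1, 1, -1
Step 2: Sum of products = -3
Step 3: E = -1.461 * -3 = 4.383

4.383


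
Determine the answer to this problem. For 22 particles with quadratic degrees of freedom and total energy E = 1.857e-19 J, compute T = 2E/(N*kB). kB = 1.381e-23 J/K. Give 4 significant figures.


Step 1: Numerator = 2*E = 2*1.857e-19 = 3.714e-19 J
Step 2: Denominator = N*kB = 22*1.381e-23 = 3.038e-22
Step 3: T = 3.714e-19 / 3.038e-22 = 1222 K

1222


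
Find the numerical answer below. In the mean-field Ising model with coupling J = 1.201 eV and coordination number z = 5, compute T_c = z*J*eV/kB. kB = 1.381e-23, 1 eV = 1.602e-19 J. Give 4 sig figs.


Step 1: z*J = 5*1.201 = 6.005 eV
Step 2: Convert to Joules: 6.005*1.602e-19 = 9.62e-19 J
Step 3: T_c = 9.62e-19 / 1.381e-23 = 6.966e+04 K

6.966e+04


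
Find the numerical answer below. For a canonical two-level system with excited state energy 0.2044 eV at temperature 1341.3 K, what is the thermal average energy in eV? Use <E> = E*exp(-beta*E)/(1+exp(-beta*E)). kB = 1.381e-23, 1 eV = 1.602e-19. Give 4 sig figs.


Step 1: beta*E = 0.2044*1.602e-19/(1.381e-23*1341.3) = 1.768
Step 2: exp(-beta*E) = 0.1707
Step 3: <E> = 0.2044*0.1707/(1+0.1707) = 0.02981 eV

0.02981
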